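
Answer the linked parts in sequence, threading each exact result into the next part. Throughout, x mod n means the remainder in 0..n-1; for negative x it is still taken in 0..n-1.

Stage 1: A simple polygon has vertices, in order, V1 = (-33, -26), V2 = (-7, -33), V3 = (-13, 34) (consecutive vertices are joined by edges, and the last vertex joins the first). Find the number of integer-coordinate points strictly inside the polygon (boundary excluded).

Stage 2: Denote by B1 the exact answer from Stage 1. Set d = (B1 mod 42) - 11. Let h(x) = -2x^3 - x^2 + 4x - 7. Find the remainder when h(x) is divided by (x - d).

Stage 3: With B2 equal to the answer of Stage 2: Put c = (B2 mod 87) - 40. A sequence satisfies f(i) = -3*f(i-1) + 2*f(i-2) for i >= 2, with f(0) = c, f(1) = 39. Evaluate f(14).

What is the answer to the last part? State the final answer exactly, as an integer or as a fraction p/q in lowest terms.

-399044501

Stage 1: cross terms: (-33*-33 - -7*-26)=907, (-7*34 - -13*-33)=-667, (-13*-26 - -33*34)=1460; twice the area = |1700| = 1700; area = 850; boundary points = 1 + 1 + 20 = 22; strictly interior points = area - boundary/2 + 1 = 840; answer 840
Stage 2: B1 = 840; d = -11; remainder = value at the root: -2*(-11)^3 - 1*(-11)^2 + 4*(-11)^1 - 7 = (2662) + (-121) + (-44) + (-7) = 2490; answer 2490
Stage 3: B2 = 2490; c = 14; f(2) = -3*(39) + 2*(14) = -89; iterating: f(2)=-89, f(3)=345, f(4)=-1213, f(5)=4329, f(6)=-15413, f(7)=54897, f(8)=-195517, f(9)=696345, f(10)=-2480069, f(11)=8832897, f(12)=-31458829, f(13)=112042281, f(14)=-399044501; answer -399044501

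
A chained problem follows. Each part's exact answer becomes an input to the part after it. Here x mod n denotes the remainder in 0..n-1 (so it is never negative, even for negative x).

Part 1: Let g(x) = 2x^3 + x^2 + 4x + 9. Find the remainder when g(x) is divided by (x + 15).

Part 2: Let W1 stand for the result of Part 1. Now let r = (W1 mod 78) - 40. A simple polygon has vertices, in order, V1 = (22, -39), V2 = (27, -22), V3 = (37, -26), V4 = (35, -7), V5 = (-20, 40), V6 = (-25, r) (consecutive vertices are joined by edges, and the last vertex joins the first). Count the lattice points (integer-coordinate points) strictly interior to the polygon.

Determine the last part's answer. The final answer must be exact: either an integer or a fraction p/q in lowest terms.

Part 1: remainder = value at the root: 2*(-15)^3 + 1*(-15)^2 + 4*(-15)^1 + 9 = (-6750) + (225) + (-60) + (9) = -6576; answer -6576
Part 2: W1 = -6576; r = 14; cross terms: (22*-22 - 27*-39)=569, (27*-26 - 37*-22)=112, (37*-7 - 35*-26)=651, (35*40 - -20*-7)=1260, (-20*14 - -25*40)=720, (-25*-39 - 22*14)=667; twice the area = |3979| = 3979; area = 3979/2; boundary points = 1 + 2 + 1 + 1 + 1 + 1 = 7; strictly interior points = area - boundary/2 + 1 = 1987; answer 1987

1987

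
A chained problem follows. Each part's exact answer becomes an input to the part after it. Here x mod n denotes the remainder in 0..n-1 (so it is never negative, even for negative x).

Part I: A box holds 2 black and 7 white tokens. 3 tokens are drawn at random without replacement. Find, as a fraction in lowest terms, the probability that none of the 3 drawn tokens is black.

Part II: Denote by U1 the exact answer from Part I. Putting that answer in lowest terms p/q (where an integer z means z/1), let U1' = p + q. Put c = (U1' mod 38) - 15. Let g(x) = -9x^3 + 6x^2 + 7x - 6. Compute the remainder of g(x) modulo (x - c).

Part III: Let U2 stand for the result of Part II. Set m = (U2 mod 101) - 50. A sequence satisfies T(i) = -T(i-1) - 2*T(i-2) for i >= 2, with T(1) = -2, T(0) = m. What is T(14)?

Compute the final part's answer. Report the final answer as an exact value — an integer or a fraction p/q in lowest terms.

Part I: total draws C(9,3) = 84; favorable C(7,3) = 35; P = 5/12; answer 5/12
Part II: U1 = 5/12; threaded value p + q = 17; c = 2; remainder = value at the root: -9*(2)^3 + 6*(2)^2 + 7*(2)^1 - 6 = (-72) + (24) + (14) + (-6) = -40; answer -40
Part III: U2 = -40; m = 11; T(2) = -1*(-2) - 2*(11) = -20; iterating: T(2)=-20, T(3)=24, T(4)=16, T(5)=-64, T(6)=32, T(7)=96, T(8)=-160, T(9)=-32, T(10)=352, T(11)=-288, T(12)=-416, T(13)=992, T(14)=-160; answer -160

-160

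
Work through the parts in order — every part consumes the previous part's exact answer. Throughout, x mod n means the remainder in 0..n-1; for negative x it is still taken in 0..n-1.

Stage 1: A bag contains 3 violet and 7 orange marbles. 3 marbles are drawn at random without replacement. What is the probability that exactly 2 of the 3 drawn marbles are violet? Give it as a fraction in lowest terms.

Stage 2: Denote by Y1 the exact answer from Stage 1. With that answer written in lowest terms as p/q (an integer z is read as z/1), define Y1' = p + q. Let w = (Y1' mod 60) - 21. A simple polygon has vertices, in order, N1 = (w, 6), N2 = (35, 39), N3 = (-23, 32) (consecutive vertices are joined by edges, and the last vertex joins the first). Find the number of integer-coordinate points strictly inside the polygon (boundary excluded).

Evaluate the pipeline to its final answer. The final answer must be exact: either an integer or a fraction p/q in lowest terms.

Stage 1: total draws C(10,3) = 120; favorable C(3,2)*C(7,1) = 21; P = 7/40; answer 7/40
Stage 2: Y1 = 7/40; threaded value p + q = 47; w = 26; cross terms: (26*39 - 35*6)=804, (35*32 - -23*39)=2017, (-23*6 - 26*32)=-970; twice the area = |1851| = 1851; area = 1851/2; boundary points = 3 + 1 + 1 = 5; strictly interior points = area - boundary/2 + 1 = 924; answer 924

924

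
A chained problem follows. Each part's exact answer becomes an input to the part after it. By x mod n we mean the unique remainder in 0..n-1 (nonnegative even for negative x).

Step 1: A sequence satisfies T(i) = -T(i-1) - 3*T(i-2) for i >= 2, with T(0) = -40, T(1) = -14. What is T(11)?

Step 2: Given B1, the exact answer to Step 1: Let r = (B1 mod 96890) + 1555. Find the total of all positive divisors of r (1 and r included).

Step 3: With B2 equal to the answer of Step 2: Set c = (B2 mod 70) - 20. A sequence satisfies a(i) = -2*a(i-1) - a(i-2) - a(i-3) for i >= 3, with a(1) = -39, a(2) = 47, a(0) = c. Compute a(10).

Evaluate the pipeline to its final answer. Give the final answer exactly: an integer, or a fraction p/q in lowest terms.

Step 1: T(2) = -1*(-14) - 3*(-40) = 134; iterating: T(2)=134, T(3)=-92, T(4)=-310, T(5)=586, T(6)=344, T(7)=-2102, T(8)=1070, T(9)=5236, T(10)=-8446, T(11)=-7262; answer -7262
Step 2: B1 = -7262; r = 91183; 91183 is prime, so its only divisors are 1 and 91183; sigma = 1 + 91183 = 91184; answer 91184
Step 3: B2 = 91184; c = 24; a(3) = -2*(47) - 1*(-39) - 1*(24) = -79; iterating: a(3)=-79, a(4)=150, a(5)=-268, a(6)=465, a(7)=-812, a(8)=1427, a(9)=-2507, a(10)=4399; answer 4399

4399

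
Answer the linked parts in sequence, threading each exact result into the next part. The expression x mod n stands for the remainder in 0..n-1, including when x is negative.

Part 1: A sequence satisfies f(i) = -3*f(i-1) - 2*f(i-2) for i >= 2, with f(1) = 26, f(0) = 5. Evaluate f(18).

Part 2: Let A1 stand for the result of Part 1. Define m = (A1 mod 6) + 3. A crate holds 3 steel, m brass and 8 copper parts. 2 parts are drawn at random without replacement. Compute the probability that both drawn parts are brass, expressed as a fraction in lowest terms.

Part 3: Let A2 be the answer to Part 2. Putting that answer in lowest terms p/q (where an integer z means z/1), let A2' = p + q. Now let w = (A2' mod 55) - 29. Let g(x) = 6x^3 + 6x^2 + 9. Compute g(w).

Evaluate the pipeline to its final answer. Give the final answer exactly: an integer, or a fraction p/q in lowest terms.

-23031

Part 1: f(2) = -3*(26) - 2*(5) = -88; iterating: f(2)=-88, f(3)=212, f(4)=-460, f(5)=956, f(6)=-1948, f(7)=3932, f(8)=-7900, f(9)=15836, f(10)=-31708, f(11)=63452, f(12)=-126940, f(13)=253916, f(14)=-507868, f(15)=1015772, f(16)=-2031580, f(17)=4063196, f(18)=-8126428; answer -8126428
Part 2: A1 = -8126428; m = 5; total draws C(16,2) = 120; favorable C(5,2) = 10; P = 1/12; answer 1/12
Part 3: A2 = 1/12; threaded value p + q = 13; w = -16; 6*(-16)^3 + 6*(-16)^2 + 9 = (-24576) + (1536) + (9) = -23031; answer -23031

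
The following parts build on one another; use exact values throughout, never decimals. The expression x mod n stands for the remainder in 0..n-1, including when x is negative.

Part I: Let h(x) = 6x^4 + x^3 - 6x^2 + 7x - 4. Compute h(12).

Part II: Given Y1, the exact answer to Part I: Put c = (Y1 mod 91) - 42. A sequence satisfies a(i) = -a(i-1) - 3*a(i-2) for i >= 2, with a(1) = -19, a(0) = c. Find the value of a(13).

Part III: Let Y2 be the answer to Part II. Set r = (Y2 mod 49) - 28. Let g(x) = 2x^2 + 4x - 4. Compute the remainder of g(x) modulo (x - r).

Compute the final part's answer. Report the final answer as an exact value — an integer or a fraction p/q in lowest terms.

Part I: 6*(12)^4 + 1*(12)^3 - 6*(12)^2 + 7*(12)^1 - 4 = (124416) + (1728) + (-864) + (84) + (-4) = 125360; answer 125360
Part II: Y1 = 125360; c = 11; a(2) = -1*(-19) - 3*(11) = -14; iterating: a(2)=-14, a(3)=71, a(4)=-29, a(5)=-184, a(6)=271, a(7)=281, a(8)=-1094, a(9)=251, a(10)=3031, a(11)=-3784, a(12)=-5309, a(13)=16661; answer 16661
Part III: Y2 = 16661; r = -27; remainder = value at the root: 2*(-27)^2 + 4*(-27)^1 - 4 = (1458) + (-108) + (-4) = 1346; answer 1346

1346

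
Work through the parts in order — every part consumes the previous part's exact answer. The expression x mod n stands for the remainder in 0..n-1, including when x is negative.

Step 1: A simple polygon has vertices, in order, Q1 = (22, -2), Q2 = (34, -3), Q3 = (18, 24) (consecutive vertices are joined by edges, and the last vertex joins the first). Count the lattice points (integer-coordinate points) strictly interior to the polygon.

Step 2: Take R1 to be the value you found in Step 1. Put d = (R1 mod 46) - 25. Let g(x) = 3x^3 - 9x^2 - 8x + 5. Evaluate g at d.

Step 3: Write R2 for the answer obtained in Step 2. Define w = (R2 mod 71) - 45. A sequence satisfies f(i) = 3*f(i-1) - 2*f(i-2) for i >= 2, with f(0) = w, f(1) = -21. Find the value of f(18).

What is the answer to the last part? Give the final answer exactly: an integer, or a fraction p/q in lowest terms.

1310689

Step 1: cross terms: (22*-3 - 34*-2)=2, (34*24 - 18*-3)=870, (18*-2 - 22*24)=-564; twice the area = |308| = 308; area = 154; boundary points = 1 + 1 + 2 = 4; strictly interior points = area - boundary/2 + 1 = 153; answer 153
Step 2: R1 = 153; d = -10; 3*(-10)^3 - 9*(-10)^2 - 8*(-10)^1 + 5 = (-3000) + (-900) + (80) + (5) = -3815; answer -3815
Step 3: R2 = -3815; w = -26; f(2) = 3*(-21) - 2*(-26) = -11; iterating: f(2)=-11, f(3)=9, f(4)=49, f(5)=129, f(6)=289, f(7)=609, f(8)=1249, f(9)=2529, f(10)=5089, f(11)=10209, f(12)=20449, f(13)=40929, f(14)=81889, f(15)=163809, f(16)=327649, f(17)=655329, f(18)=1310689; answer 1310689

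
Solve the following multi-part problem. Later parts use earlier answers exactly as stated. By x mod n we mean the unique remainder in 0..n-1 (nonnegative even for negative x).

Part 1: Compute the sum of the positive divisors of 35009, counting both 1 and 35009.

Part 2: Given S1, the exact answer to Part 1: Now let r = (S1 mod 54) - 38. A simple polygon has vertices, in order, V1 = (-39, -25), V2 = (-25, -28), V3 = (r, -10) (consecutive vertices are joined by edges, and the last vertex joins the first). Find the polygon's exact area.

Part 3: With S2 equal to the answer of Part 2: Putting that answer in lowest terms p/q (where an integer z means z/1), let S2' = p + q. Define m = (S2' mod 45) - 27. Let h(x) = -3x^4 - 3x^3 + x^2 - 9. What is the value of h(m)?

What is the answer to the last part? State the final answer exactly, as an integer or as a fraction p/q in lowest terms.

Part 1: 35009 = 13 * 2693; sigma = (1 + 13) * (1 + 2693) = 14 * 2694 = 37716; answer 37716
Part 2: S1 = 37716; r = -14; cross terms: (-39*-28 - -25*-25)=467, (-25*-10 - -14*-28)=-142, (-14*-25 - -39*-10)=-40; twice the area = |285| = 285; area = 285/2; answer 285/2
Part 3: S2 = 285/2; threaded value p + q = 287; m = -10; -3*(-10)^4 - 3*(-10)^3 + 1*(-10)^2 - 9 = (-30000) + (3000) + (100) + (-9) = -26909; answer -26909

-26909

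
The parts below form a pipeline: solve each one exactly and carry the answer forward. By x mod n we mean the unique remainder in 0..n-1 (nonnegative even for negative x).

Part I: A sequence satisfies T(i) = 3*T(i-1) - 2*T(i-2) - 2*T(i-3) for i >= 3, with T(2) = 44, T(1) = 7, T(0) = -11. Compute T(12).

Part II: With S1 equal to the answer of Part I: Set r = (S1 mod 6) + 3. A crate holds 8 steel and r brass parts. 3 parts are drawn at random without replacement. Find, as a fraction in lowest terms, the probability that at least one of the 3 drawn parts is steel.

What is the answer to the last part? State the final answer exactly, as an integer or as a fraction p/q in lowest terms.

Part I: T(3) = 3*(44) - 2*(7) - 2*(-11) = 140; iterating: T(3)=140, T(4)=318, T(5)=586, T(6)=842, T(7)=718, T(8)=-702, T(9)=-5226, T(10)=-15710, T(11)=-35274, T(12)=-63950; answer -63950
Part II: S1 = -63950; r = 7; total draws C(15,3) = 455; complement C(7,3) = 35; favorable 455 - 35 = 420; P = 12/13; answer 12/13

12/13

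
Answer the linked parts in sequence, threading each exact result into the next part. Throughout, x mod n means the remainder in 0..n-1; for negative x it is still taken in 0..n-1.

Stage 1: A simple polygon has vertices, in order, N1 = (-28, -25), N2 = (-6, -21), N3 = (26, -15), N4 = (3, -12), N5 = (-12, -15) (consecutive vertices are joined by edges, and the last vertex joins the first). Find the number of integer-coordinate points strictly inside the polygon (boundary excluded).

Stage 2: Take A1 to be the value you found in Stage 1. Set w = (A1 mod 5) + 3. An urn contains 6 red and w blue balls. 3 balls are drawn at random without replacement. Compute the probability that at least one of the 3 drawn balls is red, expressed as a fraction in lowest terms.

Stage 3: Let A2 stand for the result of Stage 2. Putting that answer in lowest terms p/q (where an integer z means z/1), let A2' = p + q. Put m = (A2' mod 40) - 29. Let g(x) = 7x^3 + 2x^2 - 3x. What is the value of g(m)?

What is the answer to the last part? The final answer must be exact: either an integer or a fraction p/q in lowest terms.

Stage 1: cross terms: (-28*-21 - -6*-25)=438, (-6*-15 - 26*-21)=636, (26*-12 - 3*-15)=-267, (3*-15 - -12*-12)=-189, (-12*-25 - -28*-15)=-120; twice the area = |498| = 498; area = 249; boundary points = 2 + 2 + 1 + 3 + 2 = 10; strictly interior points = area - boundary/2 + 1 = 245; answer 245
Stage 2: A1 = 245; w = 3; total draws C(9,3) = 84; complement C(3,3) = 1; favorable 84 - 1 = 83; P = 83/84; answer 83/84
Stage 3: A2 = 83/84; threaded value p + q = 167; m = -22; 7*(-22)^3 + 2*(-22)^2 - 3*(-22)^1 = (-74536) + (968) + (66) = -73502; answer -73502

-73502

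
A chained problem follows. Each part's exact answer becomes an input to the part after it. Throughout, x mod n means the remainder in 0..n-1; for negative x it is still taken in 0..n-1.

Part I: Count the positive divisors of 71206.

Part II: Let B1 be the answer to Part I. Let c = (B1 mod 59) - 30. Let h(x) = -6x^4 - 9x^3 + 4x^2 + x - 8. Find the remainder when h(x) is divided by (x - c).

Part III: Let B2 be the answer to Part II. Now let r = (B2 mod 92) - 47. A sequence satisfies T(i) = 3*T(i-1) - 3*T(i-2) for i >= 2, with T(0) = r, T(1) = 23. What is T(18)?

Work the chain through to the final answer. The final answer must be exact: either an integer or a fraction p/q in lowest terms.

-216513

Part I: 71206 = 2 * 35603; number of divisors = (1+1) * (1+1) = 4; answer 4
Part II: B1 = 4; c = -26; remainder = value at the root: -6*(-26)^4 - 9*(-26)^3 + 4*(-26)^2 + 1*(-26)^1 - 8 = (-2741856) + (158184) + (2704) + (-26) + (-8) = -2581002; answer -2581002
Part III: B2 = -2581002; r = 11; T(2) = 3*(23) - 3*(11) = 36; iterating: T(2)=36, T(3)=39, T(4)=9, T(5)=-90, T(6)=-297, T(7)=-621, T(8)=-972, T(9)=-1053, T(10)=-243, T(11)=2430, T(12)=8019, T(13)=16767, T(14)=26244, T(15)=28431, T(16)=6561, T(17)=-65610, T(18)=-216513; answer -216513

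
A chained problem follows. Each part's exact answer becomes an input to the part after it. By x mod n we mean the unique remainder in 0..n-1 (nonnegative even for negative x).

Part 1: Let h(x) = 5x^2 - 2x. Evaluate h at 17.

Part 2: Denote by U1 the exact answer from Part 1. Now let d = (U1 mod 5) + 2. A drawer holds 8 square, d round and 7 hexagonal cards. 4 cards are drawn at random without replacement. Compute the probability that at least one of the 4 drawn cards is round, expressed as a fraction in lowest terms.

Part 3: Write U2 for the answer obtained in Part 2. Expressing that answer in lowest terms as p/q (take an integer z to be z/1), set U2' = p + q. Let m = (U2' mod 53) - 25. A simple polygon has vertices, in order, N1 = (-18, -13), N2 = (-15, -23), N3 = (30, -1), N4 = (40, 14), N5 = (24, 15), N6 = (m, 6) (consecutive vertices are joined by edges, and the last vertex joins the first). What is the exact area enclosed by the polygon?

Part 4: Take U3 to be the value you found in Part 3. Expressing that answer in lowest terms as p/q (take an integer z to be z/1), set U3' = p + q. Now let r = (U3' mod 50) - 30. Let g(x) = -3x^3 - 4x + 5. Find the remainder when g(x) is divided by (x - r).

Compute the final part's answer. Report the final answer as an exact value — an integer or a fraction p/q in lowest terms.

1062

Part 1: 5*(17)^2 - 2*(17)^1 = (1445) + (-34) = 1411; answer 1411
Part 2: U1 = 1411; d = 3; total draws C(18,4) = 3060; complement C(15,4) = 1365; favorable 3060 - 1365 = 1695; P = 113/204; answer 113/204
Part 3: U2 = 113/204; threaded value p + q = 317; m = 27; cross terms: (-18*-23 - -15*-13)=219, (-15*-1 - 30*-23)=705, (30*14 - 40*-1)=460, (40*15 - 24*14)=264, (24*6 - 27*15)=-261, (27*-13 - -18*6)=-243; twice the area = |1144| = 1144; area = 572; answer 572
Part 4: U3 = 572; threaded value p + q = 573; r = -7; remainder = value at the root: -3*(-7)^3 - 4*(-7)^1 + 5 = (1029) + (28) + (5) = 1062; answer 1062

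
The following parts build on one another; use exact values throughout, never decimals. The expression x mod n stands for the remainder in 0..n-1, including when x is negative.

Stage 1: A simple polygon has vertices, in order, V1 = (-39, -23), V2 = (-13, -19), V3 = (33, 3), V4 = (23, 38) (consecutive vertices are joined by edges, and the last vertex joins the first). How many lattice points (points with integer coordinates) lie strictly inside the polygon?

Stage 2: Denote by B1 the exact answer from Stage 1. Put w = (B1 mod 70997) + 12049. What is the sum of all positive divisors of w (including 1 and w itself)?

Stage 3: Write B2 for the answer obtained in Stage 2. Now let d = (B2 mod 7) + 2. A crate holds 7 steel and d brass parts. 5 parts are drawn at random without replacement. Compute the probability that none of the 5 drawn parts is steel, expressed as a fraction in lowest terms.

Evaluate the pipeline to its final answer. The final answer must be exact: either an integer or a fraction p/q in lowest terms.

Stage 1: cross terms: (-39*-19 - -13*-23)=442, (-13*3 - 33*-19)=588, (33*38 - 23*3)=1185, (23*-23 - -39*38)=953; twice the area = |3168| = 3168; area = 1584; boundary points = 2 + 2 + 5 + 1 = 10; strictly interior points = area - boundary/2 + 1 = 1580; answer 1580
Stage 2: B1 = 1580; w = 13629; 13629 = 3 * 7 * 11 * 59; sigma = (1 + 3) * (1 + 7) * (1 + 11) * (1 + 59) = 4 * 8 * 12 * 60 = 23040; answer 23040
Stage 3: B2 = 23040; d = 5; total draws C(12,5) = 792; favorable C(5,5) = 1; P = 1/792; answer 1/792

1/792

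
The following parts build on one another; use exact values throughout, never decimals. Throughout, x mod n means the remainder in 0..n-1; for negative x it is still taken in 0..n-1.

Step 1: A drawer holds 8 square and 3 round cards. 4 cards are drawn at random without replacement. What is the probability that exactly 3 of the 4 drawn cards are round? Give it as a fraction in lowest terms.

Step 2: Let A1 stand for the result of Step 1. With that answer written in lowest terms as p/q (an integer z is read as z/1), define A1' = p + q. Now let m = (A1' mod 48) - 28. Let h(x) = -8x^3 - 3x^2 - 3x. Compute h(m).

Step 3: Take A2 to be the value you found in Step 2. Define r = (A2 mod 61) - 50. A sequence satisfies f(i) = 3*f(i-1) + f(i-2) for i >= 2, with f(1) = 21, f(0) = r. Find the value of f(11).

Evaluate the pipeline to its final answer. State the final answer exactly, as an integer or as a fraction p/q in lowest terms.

Step 1: total draws C(11,4) = 330; favorable C(3,3)*C(8,1) = 8; P = 4/165; answer 4/165
Step 2: A1 = 4/165; threaded value p + q = 169; m = -3; -8*(-3)^3 - 3*(-3)^2 - 3*(-3)^1 = (216) + (-27) + (9) = 198; answer 198
Step 3: A2 = 198; r = -35; f(2) = 3*(21) + 1*(-35) = 28; iterating: f(2)=28, f(3)=105, f(4)=343, f(5)=1134, f(6)=3745, f(7)=12369, f(8)=40852, f(9)=134925, f(10)=445627, f(11)=1471806; answer 1471806

1471806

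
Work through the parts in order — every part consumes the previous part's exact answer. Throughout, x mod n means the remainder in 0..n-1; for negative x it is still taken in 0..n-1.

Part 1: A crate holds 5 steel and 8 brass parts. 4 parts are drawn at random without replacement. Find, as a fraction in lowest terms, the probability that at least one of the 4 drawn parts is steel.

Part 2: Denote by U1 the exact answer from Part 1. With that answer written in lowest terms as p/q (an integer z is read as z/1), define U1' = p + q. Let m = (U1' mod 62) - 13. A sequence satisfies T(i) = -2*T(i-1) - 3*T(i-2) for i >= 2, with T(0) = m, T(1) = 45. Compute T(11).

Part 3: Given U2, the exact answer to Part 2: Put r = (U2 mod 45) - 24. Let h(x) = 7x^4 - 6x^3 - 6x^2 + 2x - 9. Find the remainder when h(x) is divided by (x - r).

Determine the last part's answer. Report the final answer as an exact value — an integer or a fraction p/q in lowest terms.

Part 1: total draws C(13,4) = 715; complement C(8,4) = 70; favorable 715 - 70 = 645; P = 129/143; answer 129/143
Part 2: U1 = 129/143; threaded value p + q = 272; m = 11; T(2) = -2*(45) - 3*(11) = -123; iterating: T(2)=-123, T(3)=111, T(4)=147, T(5)=-627, T(6)=813, T(7)=255, T(8)=-2949, T(9)=5133, T(10)=-1419, T(11)=-12561; answer -12561
Part 3: U2 = -12561; r = 15; remainder = value at the root: 7*(15)^4 - 6*(15)^3 - 6*(15)^2 + 2*(15)^1 - 9 = (354375) + (-20250) + (-1350) + (30) + (-9) = 332796; answer 332796

332796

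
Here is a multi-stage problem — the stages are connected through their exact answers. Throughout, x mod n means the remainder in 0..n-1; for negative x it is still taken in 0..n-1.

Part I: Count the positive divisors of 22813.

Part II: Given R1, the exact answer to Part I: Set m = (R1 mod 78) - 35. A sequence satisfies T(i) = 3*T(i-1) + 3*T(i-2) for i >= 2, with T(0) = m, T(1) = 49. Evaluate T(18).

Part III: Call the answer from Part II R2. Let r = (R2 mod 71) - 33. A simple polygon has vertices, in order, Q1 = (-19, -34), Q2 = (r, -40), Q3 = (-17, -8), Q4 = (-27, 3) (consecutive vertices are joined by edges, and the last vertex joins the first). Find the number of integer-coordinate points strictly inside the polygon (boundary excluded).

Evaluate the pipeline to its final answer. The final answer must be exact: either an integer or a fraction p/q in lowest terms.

532

Part I: 22813 = 7 * 3259; number of divisors = (1+1) * (1+1) = 4; answer 4
Part II: R1 = 4; m = -31; T(2) = 3*(49) + 3*(-31) = 54; iterating: T(2)=54, T(3)=309, T(4)=1089, T(5)=4194, T(6)=15849, T(7)=60129, T(8)=227934, T(9)=864189, T(10)=3276369, T(11)=12421674, T(12)=47094129, T(13)=178547409, T(14)=676924614, T(15)=2566416069, T(16)=9730022049, T(17)=36889314354, T(18)=139858009209; answer 139858009209
Part III: R2 = 139858009209; r = 11; cross terms: (-19*-40 - 11*-34)=1134, (11*-8 - -17*-40)=-768, (-17*3 - -27*-8)=-267, (-27*-34 - -19*3)=975; twice the area = |1074| = 1074; area = 537; boundary points = 6 + 4 + 1 + 1 = 12; strictly interior points = area - boundary/2 + 1 = 532; answer 532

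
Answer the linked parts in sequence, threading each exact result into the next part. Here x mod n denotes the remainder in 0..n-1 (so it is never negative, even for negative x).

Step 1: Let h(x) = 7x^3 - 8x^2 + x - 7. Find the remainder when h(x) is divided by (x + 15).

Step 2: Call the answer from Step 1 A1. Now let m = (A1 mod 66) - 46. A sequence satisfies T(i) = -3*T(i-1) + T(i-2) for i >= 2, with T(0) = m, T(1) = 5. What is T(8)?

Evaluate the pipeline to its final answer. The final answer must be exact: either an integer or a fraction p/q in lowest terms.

Step 1: remainder = value at the root: 7*(-15)^3 - 8*(-15)^2 + 1*(-15)^1 - 7 = (-23625) + (-1800) + (-15) + (-7) = -25447; answer -25447
Step 2: A1 = -25447; m = -17; T(2) = -3*(5) + 1*(-17) = -32; iterating: T(2)=-32, T(3)=101, T(4)=-335, T(5)=1106, T(6)=-3653, T(7)=12065, T(8)=-39848; answer -39848

-39848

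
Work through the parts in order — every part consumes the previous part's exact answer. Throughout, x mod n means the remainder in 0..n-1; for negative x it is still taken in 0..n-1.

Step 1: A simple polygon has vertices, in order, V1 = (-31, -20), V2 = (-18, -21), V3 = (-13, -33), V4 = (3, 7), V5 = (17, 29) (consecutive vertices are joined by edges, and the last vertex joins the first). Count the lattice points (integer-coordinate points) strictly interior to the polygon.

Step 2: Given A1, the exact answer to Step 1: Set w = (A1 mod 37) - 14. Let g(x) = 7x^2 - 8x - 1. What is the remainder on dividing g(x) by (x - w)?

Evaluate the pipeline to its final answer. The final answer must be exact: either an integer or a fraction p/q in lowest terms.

Step 1: cross terms: (-31*-21 - -18*-20)=291, (-18*-33 - -13*-21)=321, (-13*7 - 3*-33)=8, (3*29 - 17*7)=-32, (17*-20 - -31*29)=559; twice the area = |1147| = 1147; area = 1147/2; boundary points = 1 + 1 + 8 + 2 + 1 = 13; strictly interior points = area - boundary/2 + 1 = 568; answer 568
Step 2: A1 = 568; w = -1; remainder = value at the root: 7*(-1)^2 - 8*(-1)^1 - 1 = (7) + (8) + (-1) = 14; answer 14

14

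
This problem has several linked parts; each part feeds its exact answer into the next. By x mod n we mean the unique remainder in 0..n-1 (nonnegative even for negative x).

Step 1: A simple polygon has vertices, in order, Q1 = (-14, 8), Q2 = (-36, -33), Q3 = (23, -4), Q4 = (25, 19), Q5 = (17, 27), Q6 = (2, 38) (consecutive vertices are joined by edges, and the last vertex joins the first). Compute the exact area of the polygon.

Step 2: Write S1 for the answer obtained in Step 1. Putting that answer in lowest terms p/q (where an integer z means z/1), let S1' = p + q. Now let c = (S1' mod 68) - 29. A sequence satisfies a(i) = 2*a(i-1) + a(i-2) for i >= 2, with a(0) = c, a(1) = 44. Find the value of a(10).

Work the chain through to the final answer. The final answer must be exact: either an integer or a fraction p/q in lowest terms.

81977

Step 1: cross terms: (-14*-33 - -36*8)=750, (-36*-4 - 23*-33)=903, (23*19 - 25*-4)=537, (25*27 - 17*19)=352, (17*38 - 2*27)=592, (2*8 - -14*38)=548; twice the area = |3682| = 3682; area = 1841; answer 1841
Step 2: S1 = 1841; threaded value p + q = 1842; c = -23; a(2) = 2*(44) + 1*(-23) = 65; iterating: a(2)=65, a(3)=174, a(4)=413, a(5)=1000, a(6)=2413, a(7)=5826, a(8)=14065, a(9)=33956, a(10)=81977; answer 81977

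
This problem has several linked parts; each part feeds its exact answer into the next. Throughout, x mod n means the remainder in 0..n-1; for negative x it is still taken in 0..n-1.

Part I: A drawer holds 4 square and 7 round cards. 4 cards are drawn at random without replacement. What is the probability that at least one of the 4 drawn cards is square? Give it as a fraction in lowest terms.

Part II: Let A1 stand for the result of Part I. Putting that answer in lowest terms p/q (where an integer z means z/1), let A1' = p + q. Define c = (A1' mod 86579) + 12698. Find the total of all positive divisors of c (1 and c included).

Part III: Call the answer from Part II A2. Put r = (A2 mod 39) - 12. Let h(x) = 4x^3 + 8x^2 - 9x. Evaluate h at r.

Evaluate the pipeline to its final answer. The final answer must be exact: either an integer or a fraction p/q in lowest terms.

35020

Part I: total draws C(11,4) = 330; complement C(7,4) = 35; favorable 330 - 35 = 295; P = 59/66; answer 59/66
Part II: A1 = 59/66; threaded value p + q = 125; c = 12823; 12823 is prime, so its only divisors are 1 and 12823; sigma = 1 + 12823 = 12824; answer 12824
Part III: A2 = 12824; r = 20; 4*(20)^3 + 8*(20)^2 - 9*(20)^1 = (32000) + (3200) + (-180) = 35020; answer 35020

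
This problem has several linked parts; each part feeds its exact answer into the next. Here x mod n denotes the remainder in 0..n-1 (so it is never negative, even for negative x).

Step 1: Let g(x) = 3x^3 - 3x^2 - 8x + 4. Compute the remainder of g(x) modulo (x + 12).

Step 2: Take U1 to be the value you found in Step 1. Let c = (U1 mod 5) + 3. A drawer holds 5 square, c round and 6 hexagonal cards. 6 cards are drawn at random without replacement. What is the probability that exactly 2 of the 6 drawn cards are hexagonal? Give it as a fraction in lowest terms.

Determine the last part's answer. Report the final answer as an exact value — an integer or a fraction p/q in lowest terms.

2475/6188

Step 1: remainder = value at the root: 3*(-12)^3 - 3*(-12)^2 - 8*(-12)^1 + 4 = (-5184) + (-432) + (96) + (4) = -5516; answer -5516
Step 2: U1 = -5516; c = 7; total draws C(18,6) = 18564; favorable C(6,2)*C(12,4) = 7425; P = 2475/6188; answer 2475/6188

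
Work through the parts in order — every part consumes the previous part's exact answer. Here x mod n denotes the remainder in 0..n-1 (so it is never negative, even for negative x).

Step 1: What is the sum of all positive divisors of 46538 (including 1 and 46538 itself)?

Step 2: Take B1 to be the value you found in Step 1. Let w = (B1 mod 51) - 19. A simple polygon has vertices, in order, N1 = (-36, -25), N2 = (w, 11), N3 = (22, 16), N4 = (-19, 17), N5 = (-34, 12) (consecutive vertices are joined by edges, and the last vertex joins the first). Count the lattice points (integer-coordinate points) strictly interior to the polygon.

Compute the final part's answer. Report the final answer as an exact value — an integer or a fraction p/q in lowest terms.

Step 1: 46538 = 2 * 23269; sigma = (1 + 2) * (1 + 23269) = 3 * 23270 = 69810; answer 69810
Step 2: B1 = 69810; w = 23; cross terms: (-36*11 - 23*-25)=179, (23*16 - 22*11)=126, (22*17 - -19*16)=678, (-19*12 - -34*17)=350, (-34*-25 - -36*12)=1282; twice the area = |2615| = 2615; area = 2615/2; boundary points = 1 + 1 + 1 + 5 + 1 = 9; strictly interior points = area - boundary/2 + 1 = 1304; answer 1304

1304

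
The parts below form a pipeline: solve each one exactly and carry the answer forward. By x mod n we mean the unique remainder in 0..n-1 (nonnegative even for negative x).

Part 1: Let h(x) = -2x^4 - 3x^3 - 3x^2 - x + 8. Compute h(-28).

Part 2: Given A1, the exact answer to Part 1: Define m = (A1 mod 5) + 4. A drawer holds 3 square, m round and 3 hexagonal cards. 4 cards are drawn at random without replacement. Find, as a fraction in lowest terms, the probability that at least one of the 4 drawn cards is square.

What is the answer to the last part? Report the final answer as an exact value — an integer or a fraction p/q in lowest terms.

101/143

Part 1: -2*(-28)^4 - 3*(-28)^3 - 3*(-28)^2 - 1*(-28)^1 + 8 = (-1229312) + (65856) + (-2352) + (28) + (8) = -1165772; answer -1165772
Part 2: A1 = -1165772; m = 7; total draws C(13,4) = 715; complement C(10,4) = 210; favorable 715 - 210 = 505; P = 101/143; answer 101/143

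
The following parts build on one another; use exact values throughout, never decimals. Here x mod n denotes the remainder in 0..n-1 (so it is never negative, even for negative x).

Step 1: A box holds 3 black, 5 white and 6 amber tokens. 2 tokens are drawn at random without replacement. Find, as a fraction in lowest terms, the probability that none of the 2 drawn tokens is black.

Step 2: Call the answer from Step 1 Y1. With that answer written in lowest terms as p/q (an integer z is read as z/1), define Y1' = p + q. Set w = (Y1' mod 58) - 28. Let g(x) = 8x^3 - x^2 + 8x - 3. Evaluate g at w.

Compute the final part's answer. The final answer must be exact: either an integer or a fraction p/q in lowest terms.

Step 1: total draws C(14,2) = 91; favorable C(11,2) = 55; P = 55/91; answer 55/91
Step 2: Y1 = 55/91; threaded value p + q = 146; w = 2; 8*(2)^3 - 1*(2)^2 + 8*(2)^1 - 3 = (64) + (-4) + (16) + (-3) = 73; answer 73

73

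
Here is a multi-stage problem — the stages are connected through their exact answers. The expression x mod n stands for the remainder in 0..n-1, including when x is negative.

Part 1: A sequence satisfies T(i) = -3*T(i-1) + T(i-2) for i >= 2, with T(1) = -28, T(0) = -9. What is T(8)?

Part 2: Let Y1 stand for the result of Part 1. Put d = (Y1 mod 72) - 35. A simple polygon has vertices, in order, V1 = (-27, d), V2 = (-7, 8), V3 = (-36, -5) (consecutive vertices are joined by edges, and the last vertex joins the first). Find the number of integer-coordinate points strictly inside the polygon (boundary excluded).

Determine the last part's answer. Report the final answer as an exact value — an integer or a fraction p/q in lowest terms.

66

Part 1: T(2) = -3*(-28) + 1*(-9) = 75; iterating: T(2)=75, T(3)=-253, T(4)=834, T(5)=-2755, T(6)=9099, T(7)=-30052, T(8)=99255; answer 99255
Part 2: Y1 = 99255; d = 4; cross terms: (-27*8 - -7*4)=-188, (-7*-5 - -36*8)=323, (-36*4 - -27*-5)=-279; twice the area = |-144| = 144; area = 72; boundary points = 4 + 1 + 9 = 14; strictly interior points = area - boundary/2 + 1 = 66; answer 66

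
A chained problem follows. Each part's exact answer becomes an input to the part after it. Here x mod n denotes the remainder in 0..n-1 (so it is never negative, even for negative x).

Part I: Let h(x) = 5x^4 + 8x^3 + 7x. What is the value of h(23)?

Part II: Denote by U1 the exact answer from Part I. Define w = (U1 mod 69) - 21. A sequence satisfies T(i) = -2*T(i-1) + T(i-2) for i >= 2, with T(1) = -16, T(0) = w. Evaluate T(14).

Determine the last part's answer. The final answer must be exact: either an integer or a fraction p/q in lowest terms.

Part I: 5*(23)^4 + 8*(23)^3 + 7*(23)^1 = (1399205) + (97336) + (161) = 1496702; answer 1496702
Part II: U1 = 1496702; w = 2; T(2) = -2*(-16) + 1*(2) = 34; iterating: T(2)=34, T(3)=-84, T(4)=202, T(5)=-488, T(6)=1178, T(7)=-2844, T(8)=6866, T(9)=-16576, T(10)=40018, T(11)=-96612, T(12)=233242, T(13)=-563096, T(14)=1359434; answer 1359434

1359434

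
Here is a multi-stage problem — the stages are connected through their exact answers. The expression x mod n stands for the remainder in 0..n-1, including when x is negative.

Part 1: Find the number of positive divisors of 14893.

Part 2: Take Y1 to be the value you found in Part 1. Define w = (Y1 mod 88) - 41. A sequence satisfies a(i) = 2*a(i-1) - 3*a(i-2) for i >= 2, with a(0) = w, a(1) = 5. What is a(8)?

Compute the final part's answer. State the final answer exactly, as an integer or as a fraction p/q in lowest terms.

1723

Part 1: 14893 = 53 * 281; number of divisors = (1+1) * (1+1) = 4; answer 4
Part 2: Y1 = 4; w = -37; a(2) = 2*(5) - 3*(-37) = 121; iterating: a(2)=121, a(3)=227, a(4)=91, a(5)=-499, a(6)=-1271, a(7)=-1045, a(8)=1723; answer 1723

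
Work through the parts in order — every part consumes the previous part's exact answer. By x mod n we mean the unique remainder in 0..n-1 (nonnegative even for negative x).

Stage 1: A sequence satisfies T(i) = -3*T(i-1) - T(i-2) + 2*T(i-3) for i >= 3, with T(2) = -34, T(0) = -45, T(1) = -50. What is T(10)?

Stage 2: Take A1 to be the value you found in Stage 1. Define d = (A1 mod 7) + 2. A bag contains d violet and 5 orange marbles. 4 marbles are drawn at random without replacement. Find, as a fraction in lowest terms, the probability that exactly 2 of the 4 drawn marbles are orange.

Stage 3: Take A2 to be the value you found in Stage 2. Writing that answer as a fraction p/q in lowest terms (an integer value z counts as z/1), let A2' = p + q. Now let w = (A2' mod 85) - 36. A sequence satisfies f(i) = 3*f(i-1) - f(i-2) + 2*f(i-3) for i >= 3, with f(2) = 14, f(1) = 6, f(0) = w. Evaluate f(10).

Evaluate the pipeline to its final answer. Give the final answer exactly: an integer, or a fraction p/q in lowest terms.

Stage 1: T(3) = -3*(-34) - 1*(-50) + 2*(-45) = 62; iterating: T(3)=62, T(4)=-252, T(5)=626, T(6)=-1502, T(7)=3376, T(8)=-7374, T(9)=15742, T(10)=-33100; answer -33100
Stage 2: A1 = -33100; d = 5; total draws C(10,4) = 210; favorable C(5,2)*C(5,2) = 100; P = 10/21; answer 10/21
Stage 3: A2 = 10/21; threaded value p + q = 31; w = -5; f(3) = 3*(14) - 1*(6) + 2*(-5) = 26; iterating: f(3)=26, f(4)=76, f(5)=230, f(6)=666, f(7)=1920, f(8)=5554, f(9)=16074, f(10)=46508; answer 46508

46508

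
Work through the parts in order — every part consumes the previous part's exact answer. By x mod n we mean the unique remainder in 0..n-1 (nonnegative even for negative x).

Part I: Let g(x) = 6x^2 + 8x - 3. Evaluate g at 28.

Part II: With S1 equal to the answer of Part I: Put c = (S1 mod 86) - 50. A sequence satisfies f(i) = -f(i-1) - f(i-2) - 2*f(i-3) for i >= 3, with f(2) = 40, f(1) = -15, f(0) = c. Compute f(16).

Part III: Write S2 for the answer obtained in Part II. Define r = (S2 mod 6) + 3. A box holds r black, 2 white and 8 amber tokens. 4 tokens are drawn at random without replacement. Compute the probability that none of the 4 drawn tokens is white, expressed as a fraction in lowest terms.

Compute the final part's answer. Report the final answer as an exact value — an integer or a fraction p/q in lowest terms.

91/153

Part I: 6*(28)^2 + 8*(28)^1 - 3 = (4704) + (224) + (-3) = 4925; answer 4925
Part II: S1 = 4925; c = -27; f(3) = -1*(40) - 1*(-15) - 2*(-27) = 29; iterating: f(3)=29, f(4)=-39, f(5)=-70, f(6)=51, f(7)=97, f(8)=-8, f(9)=-191, f(10)=5, f(11)=202, f(12)=175, f(13)=-387, f(14)=-192, f(15)=229, f(16)=737; answer 737
Part III: S2 = 737; r = 8; total draws C(18,4) = 3060; favorable C(16,4) = 1820; P = 91/153; answer 91/153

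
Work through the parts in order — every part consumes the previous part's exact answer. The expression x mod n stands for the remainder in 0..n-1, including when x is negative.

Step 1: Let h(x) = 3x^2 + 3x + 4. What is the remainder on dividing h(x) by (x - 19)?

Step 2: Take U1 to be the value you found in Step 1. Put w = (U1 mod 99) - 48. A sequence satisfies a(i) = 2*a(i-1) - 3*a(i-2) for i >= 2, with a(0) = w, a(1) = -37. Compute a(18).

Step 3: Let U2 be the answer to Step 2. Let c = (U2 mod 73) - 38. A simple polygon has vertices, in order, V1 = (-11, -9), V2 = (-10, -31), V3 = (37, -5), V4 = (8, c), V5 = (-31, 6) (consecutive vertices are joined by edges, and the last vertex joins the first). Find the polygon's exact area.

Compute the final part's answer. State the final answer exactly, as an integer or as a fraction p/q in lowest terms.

1337/2

Step 1: remainder = value at the root: 3*(19)^2 + 3*(19)^1 + 4 = (1083) + (57) + (4) = 1144; answer 1144
Step 2: U1 = 1144; w = 7; a(2) = 2*(-37) - 3*(7) = -95; iterating: a(2)=-95, a(3)=-79, a(4)=127, a(5)=491, a(6)=601, a(7)=-271, a(8)=-2345, a(9)=-3877, a(10)=-719, a(11)=10193, a(12)=22543, a(13)=14507, a(14)=-38615, a(15)=-120751, a(16)=-125657, a(17)=110939, a(18)=598849; answer 598849
Step 3: U2 = 598849; c = -8; cross terms: (-11*-31 - -10*-9)=251, (-10*-5 - 37*-31)=1197, (37*-8 - 8*-5)=-256, (8*6 - -31*-8)=-200, (-31*-9 - -11*6)=345; twice the area = |1337| = 1337; area = 1337/2; answer 1337/2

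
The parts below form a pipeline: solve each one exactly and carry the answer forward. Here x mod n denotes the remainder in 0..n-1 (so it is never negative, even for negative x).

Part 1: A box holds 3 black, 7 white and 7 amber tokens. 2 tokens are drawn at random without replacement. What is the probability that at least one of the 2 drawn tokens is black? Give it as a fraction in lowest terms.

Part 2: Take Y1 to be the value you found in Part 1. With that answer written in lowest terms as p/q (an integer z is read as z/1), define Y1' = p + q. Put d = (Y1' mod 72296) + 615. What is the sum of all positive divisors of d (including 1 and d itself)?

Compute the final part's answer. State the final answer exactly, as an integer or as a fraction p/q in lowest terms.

1400

Part 1: total draws C(17,2) = 136; complement C(14,2) = 91; favorable 136 - 91 = 45; P = 45/136; answer 45/136
Part 2: Y1 = 45/136; threaded value p + q = 181; d = 796; 796 = 2^2 * 199; sigma = (1 + 2 + 4) * (1 + 199) = 7 * 200 = 1400; answer 1400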